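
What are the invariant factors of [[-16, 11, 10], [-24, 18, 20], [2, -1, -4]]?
The Jordan structure of A has elementary divisors (x + 4)^2, (x - 6). Arranging the block sizes at each eigenvalue in decreasing order and taking row products gives the invariant factors.

Invariant factors (smallest first, each dividing the next): (x - 6)(x + 4)^2.

Check: the last factor (x - 6)(x + 4)^2 is the minimal polynomial, and the product (x - 6)(x + 4)^2 is the characteristic polynomial.

(x - 6)(x + 4)^2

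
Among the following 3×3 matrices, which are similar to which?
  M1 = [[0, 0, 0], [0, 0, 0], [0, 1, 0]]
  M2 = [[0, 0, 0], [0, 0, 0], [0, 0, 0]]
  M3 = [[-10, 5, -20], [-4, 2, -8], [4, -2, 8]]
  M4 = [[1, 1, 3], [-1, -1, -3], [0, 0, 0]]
Characteristic polynomials: χ_{M1} = x^3, χ_{M2} = x^3, χ_{M3} = x^3, χ_{M4} = x^3.

{M1, M3, M4}: invariant factors x, x^2.

{M2}: invariant factors x, x, x.

Matrices are similar if and only if their invariant-factor lists agree; the partition into similarity classes is {M1, M3, M4}, {M2}.

2 classes: {M1, M3, M4}, {M2}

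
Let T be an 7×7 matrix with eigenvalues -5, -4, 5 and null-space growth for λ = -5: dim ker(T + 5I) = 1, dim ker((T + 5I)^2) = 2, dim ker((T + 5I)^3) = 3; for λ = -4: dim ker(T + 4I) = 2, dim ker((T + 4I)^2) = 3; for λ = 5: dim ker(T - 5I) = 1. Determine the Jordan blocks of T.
λ = -5: successive nullity increments [1, 1, 1] count blocks of size ≥ k; block sizes are [3].
λ = -4: successive nullity increments [2, 1] count blocks of size ≥ k; block sizes are [2, 1].
λ = 5: successive nullity increments [1] count blocks of size ≥ k; block sizes are [1].

Jordan blocks: (-5, 3), (-4, 2), (-4, 1), (5, 1)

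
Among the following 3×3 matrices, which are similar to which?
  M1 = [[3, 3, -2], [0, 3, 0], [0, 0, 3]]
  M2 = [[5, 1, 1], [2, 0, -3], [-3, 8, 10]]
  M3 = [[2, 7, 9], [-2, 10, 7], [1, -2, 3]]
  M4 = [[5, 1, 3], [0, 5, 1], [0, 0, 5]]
Characteristic polynomials: χ_{M1} = (x - 3)^3, χ_{M2} = (x - 5)^3, χ_{M3} = (x - 5)^3, χ_{M4} = (x - 5)^3.

{M1}: invariant factors x - 3, (x - 3)^2.

{M2, M3, M4}: invariant factors (x - 5)^3.

Matrices are similar if and only if their invariant-factor lists agree; the partition into similarity classes is {M1}, {M2, M3, M4}.

2 classes: {M1}, {M2, M3, M4}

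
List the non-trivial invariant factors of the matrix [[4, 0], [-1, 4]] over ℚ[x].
(x - 4)^2

The Jordan structure of A has elementary divisors (x - 4)^2. Arranging the block sizes at each eigenvalue in decreasing order and taking row products gives the invariant factors.

Invariant factors (smallest first, each dividing the next): (x - 4)^2.

Check: the last factor (x - 4)^2 is the minimal polynomial, and the product (x - 4)^2 is the characteristic polynomial.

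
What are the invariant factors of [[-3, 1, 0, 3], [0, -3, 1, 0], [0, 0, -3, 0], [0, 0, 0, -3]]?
x + 3, (x + 3)^3

The Jordan structure of A has elementary divisors (x + 3)^3, (x + 3). Arranging the block sizes at each eigenvalue in decreasing order and taking row products gives the invariant factors.

Invariant factors (smallest first, each dividing the next): x + 3, (x + 3)^3.

Check: the last factor (x + 3)^3 is the minimal polynomial, and the product (x + 3)^4 is the characteristic polynomial.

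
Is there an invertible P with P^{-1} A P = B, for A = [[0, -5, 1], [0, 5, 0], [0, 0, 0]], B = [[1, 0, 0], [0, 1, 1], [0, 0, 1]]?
trace(A) = 5 but trace(B) = 3. The trace is a similarity invariant, so A and B are not similar.

No.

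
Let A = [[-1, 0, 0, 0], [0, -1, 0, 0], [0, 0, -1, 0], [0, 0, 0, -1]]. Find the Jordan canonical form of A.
J = [[-1, 0, 0, 0], [0, -1, 0, 0], [0, 0, -1, 0], [0, 0, 0, -1]]

The characteristic polynomial is det(xI - A) = (x + 1)^4, so the eigenvalues are -1 (algebraic multiplicity 4).

For λ = -1: rank(A + I) = 0. The eigenspace has dimension 4 - 0 = 4, so there are 4 Jordan blocks; the rank sequence gives block sizes [1, 1, 1, 1].

Assembling the blocks gives the Jordan form J above.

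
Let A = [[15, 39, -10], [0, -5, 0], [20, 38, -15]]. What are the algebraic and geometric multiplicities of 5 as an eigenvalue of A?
algebraic multiplicity 1, geometric multiplicity 1

The characteristic polynomial is (x - 5)(x + 5)^2, so the factor x - 5 appears with exponent 1: the algebraic multiplicity is 1.

rank(A - 5I) = 2, so the eigenspace has dimension 3 - 2 = 1: the geometric multiplicity is 1.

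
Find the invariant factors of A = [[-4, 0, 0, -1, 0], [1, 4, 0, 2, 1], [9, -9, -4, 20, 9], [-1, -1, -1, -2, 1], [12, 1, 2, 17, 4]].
(x - 5)^2(x + 4)^3

The Jordan structure of A has elementary divisors (x + 4)^3, (x - 5)^2. Arranging the block sizes at each eigenvalue in decreasing order and taking row products gives the invariant factors.

Invariant factors (smallest first, each dividing the next): (x - 5)^2(x + 4)^3.

Check: the last factor (x - 5)^2(x + 4)^3 is the minimal polynomial, and the product (x - 5)^2(x + 4)^3 is the characteristic polynomial.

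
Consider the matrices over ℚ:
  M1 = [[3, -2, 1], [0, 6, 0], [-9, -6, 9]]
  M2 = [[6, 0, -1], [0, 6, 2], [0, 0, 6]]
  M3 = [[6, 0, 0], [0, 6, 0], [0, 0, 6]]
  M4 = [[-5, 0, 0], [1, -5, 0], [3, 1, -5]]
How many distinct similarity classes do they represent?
3 classes: {M1, M2}, {M3}, {M4}

Characteristic polynomials: χ_{M1} = (x - 6)^3, χ_{M2} = (x - 6)^3, χ_{M3} = (x - 6)^3, χ_{M4} = (x + 5)^3.

{M1, M2}: invariant factors x - 6, (x - 6)^2.

{M3}: invariant factors x - 6, x - 6, x - 6.

{M4}: invariant factors (x + 5)^3.

Matrices are similar if and only if their invariant-factor lists agree; the partition into similarity classes is {M1, M2}, {M3}, {M4}.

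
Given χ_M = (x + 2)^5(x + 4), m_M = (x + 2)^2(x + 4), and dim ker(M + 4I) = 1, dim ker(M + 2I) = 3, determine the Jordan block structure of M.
λ = -4: algebraic multiplicity 1 (exponent in χ_M), largest block size 1 (exponent in m_M), 1 block (geometric multiplicity). This forces block sizes [1].
λ = -2: algebraic multiplicity 5 (exponent in χ_M), largest block size 2 (exponent in m_M), 3 blocks (geometric multiplicity). These force block sizes [2, 2, 1].

Jordan blocks: (-4, 1), (-2, 2), (-2, 2), (-2, 1)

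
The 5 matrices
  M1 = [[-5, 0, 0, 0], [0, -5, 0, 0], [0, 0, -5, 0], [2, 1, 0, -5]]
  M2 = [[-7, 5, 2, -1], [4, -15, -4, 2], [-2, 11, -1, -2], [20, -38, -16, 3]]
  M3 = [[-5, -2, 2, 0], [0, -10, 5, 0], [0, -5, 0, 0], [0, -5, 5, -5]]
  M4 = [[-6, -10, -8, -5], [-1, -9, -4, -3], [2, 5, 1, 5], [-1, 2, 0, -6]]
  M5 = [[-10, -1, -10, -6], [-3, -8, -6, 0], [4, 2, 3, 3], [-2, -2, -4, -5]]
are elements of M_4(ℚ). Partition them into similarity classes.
Characteristic polynomials: χ_{M1} = (x + 5)^4, χ_{M2} = (x + 5)^4, χ_{M3} = (x + 5)^4, χ_{M4} = (x + 5)^4, χ_{M5} = (x + 5)^4.

{M1, M3}: invariant factors x + 5, x + 5, (x + 5)^2.

{M2, M4, M5}: invariant factors (x + 5)^2, (x + 5)^2.

Matrices are similar if and only if their invariant-factor lists agree; the partition into similarity classes is {M1, M3}, {M2, M4, M5}.

2 classes: {M1, M3}, {M2, M4, M5}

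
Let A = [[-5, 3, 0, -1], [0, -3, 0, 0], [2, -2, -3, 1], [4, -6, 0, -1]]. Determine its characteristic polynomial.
χ_A(x) = (x + 3)^4

xI - A = [[x + 5, -3, 0, 1], [0, x + 3, 0, 0], [-2, 2, x + 3, -1], [-4, 6, 0, x + 1]].

Expanding det(xI - A) along the first row:
det(xI - A) = + (x + 5)·det([[x + 3, 0, 0], [2, x + 3, -1], [6, 0, x + 1]]) - (-3)·det([[0, 0, 0], [-2, x + 3, -1], [-4, 0, x + 1]]) + (0)·det([[0, x + 3, 0], [-2, 2, -1], [-4, 6, x + 1]]) - (1)·det([[0, x + 3, 0], [-2, 2, x + 3], [-4, 6, 0]]).

Evaluating gives χ_A(x) = x^4 + 12x^3 + 54x^2 + 108x + 81 = (x + 3)^4.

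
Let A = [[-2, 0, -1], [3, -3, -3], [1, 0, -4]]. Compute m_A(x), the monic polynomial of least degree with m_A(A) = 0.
m_A(x) = (x + 3)^2

The characteristic polynomial factors as (x + 3)^3. The minimal polynomial is ∏(x - λ)^{k_λ} where k_λ is the size of the largest Jordan block at λ.

For λ = -3: rank(A + 3I) = 1, and the largest Jordan block has size 2 (the smallest k with rank((A + 3I)^k) = rank((A + 3I)^(k+1))).

So m_A(x) = (x + 3)^2.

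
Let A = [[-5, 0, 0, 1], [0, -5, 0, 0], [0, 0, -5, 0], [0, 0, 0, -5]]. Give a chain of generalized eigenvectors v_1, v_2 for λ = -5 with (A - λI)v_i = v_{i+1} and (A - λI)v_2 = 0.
We seek v_1 ∈ ker((A + 5I)^2) \ ker(A + 5I), then set v_{i+1} = (A + 5I) v_i.

One such chain is v_1 = [[1, 1, 0, 1]]^T, v_2 = [[1, 0, 0, 0]]^T. Check: (A + 5I) v_2 = [[0, 0, 0, 0]]^T = 0.

v_1 = [[1, 1, 0, 1]]^T, v_2 = [[1, 0, 0, 0]]^T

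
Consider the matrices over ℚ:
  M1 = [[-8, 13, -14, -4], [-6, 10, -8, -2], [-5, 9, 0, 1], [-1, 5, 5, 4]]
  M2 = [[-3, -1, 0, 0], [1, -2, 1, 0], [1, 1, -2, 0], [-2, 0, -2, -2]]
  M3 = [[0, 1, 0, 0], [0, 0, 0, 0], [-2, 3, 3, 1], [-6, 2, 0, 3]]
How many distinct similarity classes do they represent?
2 classes: {M1, M3}, {M2}

Characteristic polynomials: χ_{M1} = x^2(x - 3)^2, χ_{M2} = (x + 2)^3(x + 3), χ_{M3} = x^2(x - 3)^2.

{M1, M3}: invariant factors x^2(x - 3)^2.

{M2}: invariant factors x + 2, (x + 2)^2(x + 3).

Matrices are similar if and only if their invariant-factor lists agree; the partition into similarity classes is {M1, M3}, {M2}.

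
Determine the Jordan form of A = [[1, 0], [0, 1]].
J = [[1, 0], [0, 1]]

The characteristic polynomial is det(xI - A) = (x - 1)^2, so the eigenvalues are 1 (algebraic multiplicity 2).

For λ = 1: rank(A - I) = 0. The eigenspace has dimension 2 - 0 = 2, so there are 2 Jordan blocks; the rank sequence gives block sizes [1, 1].

Assembling the blocks gives the Jordan form J above.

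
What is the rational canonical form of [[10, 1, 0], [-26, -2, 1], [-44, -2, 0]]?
R = [[0, 0, -24], [1, 0, -8], [0, 1, 8]]

The invariant factors of A (the non-unit diagonal entries of the Smith normal form of xI - A over ℚ[x]) are (x - 6)(x^2 - 2x - 4), each dividing the next. The characteristic polynomial is their product, (x - 6)(x^2 - 2x - 4).

The rational canonical form is the block-diagonal matrix of companion matrices C(f_i):
R = [[0, 0, -24], [1, 0, -8], [0, 1, 8]].

Note the characteristic polynomial does not split into linear factors over ℚ, so A has no Jordan form over ℚ; the rational canonical form exists over any field.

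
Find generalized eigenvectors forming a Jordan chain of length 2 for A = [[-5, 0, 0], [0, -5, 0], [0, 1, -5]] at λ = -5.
v_1 = [[-1, 1, 0]]^T, v_2 = [[0, 0, 1]]^T

We seek v_1 ∈ ker((A + 5I)^2) \ ker(A + 5I), then set v_{i+1} = (A + 5I) v_i.

One such chain is v_1 = [[-1, 1, 0]]^T, v_2 = [[0, 0, 1]]^T. Check: (A + 5I) v_2 = [[0, 0, 0]]^T = 0.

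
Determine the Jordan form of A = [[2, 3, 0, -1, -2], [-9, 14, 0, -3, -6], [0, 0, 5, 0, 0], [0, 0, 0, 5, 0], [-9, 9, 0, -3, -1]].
J = [[5, 1, 0, 0, 0], [0, 5, 0, 0, 0], [0, 0, 5, 0, 0], [0, 0, 0, 5, 0], [0, 0, 0, 0, 5]]

The characteristic polynomial is det(xI - A) = (x - 5)^5, so the eigenvalues are 5 (algebraic multiplicity 5).

For λ = 5: rank(A - 5I) = 1, rank((A - 5I)^2) = 0. The eigenspace has dimension 5 - 1 = 4, so there are 4 Jordan blocks; the rank sequence gives block sizes [2, 1, 1, 1].

Assembling the blocks gives the Jordan form J above.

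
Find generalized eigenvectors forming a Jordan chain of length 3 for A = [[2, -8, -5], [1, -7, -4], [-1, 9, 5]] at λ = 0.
v_1 = [[1, 0, 0]]^T, v_2 = [[2, 1, -1]]^T, v_3 = [[1, -1, 2]]^T

We seek v_1 ∈ ker(A^3) \ ker(A^2), then set v_{i+1} = A v_i.

One such chain is v_1 = [[1, 0, 0]]^T, v_2 = [[2, 1, -1]]^T, v_3 = [[1, -1, 2]]^T. Check: A v_3 = [[0, 0, 0]]^T = 0.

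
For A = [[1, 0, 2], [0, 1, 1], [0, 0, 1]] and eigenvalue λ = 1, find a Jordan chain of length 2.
v_1 = [[1, 0, 1]]^T, v_2 = [[2, 1, 0]]^T

We seek v_1 ∈ ker((A - I)^2) \ ker(A - I), then set v_{i+1} = (A - I) v_i.

One such chain is v_1 = [[1, 0, 1]]^T, v_2 = [[2, 1, 0]]^T. Check: (A - I) v_2 = [[0, 0, 0]]^T = 0.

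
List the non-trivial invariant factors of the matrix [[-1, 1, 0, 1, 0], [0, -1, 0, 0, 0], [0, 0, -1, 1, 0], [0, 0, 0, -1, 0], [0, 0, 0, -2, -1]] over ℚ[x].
The Jordan structure of A has elementary divisors (x + 1)^2, (x + 1)^2, (x + 1). Arranging the block sizes at each eigenvalue in decreasing order and taking row products gives the invariant factors.

Invariant factors (smallest first, each dividing the next): x + 1, (x + 1)^2, (x + 1)^2.

Check: the last factor (x + 1)^2 is the minimal polynomial, and the product (x + 1)^5 is the characteristic polynomial.

x + 1, (x + 1)^2, (x + 1)^2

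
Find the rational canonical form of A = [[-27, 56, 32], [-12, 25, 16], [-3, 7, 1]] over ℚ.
R = [[-3, 0, 0], [0, 0, 15], [0, 1, 2]]

The invariant factors of A (the non-unit diagonal entries of the Smith normal form of xI - A over ℚ[x]) are x + 3, (x - 5)(x + 3), each dividing the next. The characteristic polynomial is their product, (x - 5)(x + 3)^2.

The rational canonical form is the block-diagonal matrix of companion matrices C(f_i):
R = [[-3, 0, 0], [0, 0, 15], [0, 1, 2]].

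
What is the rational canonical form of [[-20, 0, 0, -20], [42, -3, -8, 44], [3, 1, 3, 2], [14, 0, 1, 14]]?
R = [[0, 0, 0, -20], [1, 0, 0, 36], [0, 1, 0, 3], [0, 0, 1, -6]]

The invariant factors of A (the non-unit diagonal entries of the Smith normal form of xI - A over ℚ[x]) are (x - 2)(x + 5)(x^2 + 3x - 2), each dividing the next. The characteristic polynomial is their product, (x - 2)(x + 5)(x^2 + 3x - 2).

The rational canonical form is the block-diagonal matrix of companion matrices C(f_i):
R = [[0, 0, 0, -20], [1, 0, 0, 36], [0, 1, 0, 3], [0, 0, 1, -6]].

Note the characteristic polynomial does not split into linear factors over ℚ, so A has no Jordan form over ℚ; the rational canonical form exists over any field.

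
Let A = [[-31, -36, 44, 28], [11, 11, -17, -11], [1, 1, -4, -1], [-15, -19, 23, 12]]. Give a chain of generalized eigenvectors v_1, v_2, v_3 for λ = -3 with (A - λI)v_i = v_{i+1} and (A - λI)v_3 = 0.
We seek v_1 ∈ ker((A + 3I)^3) \ ker((A + 3I)^2), then set v_{i+1} = (A + 3I) v_i.

One such chain is v_1 = [[2, 0, 1, 0]]^T, v_2 = [[-12, 5, 1, -7]]^T, v_3 = [[4, -2, -1, 3]]^T. Check: (A + 3I) v_3 = [[0, 0, 0, 0]]^T = 0.

v_1 = [[2, 0, 1, 0]]^T, v_2 = [[-12, 5, 1, -7]]^T, v_3 = [[4, -2, -1, 3]]^T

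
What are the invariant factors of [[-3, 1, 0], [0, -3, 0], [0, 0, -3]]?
The Jordan structure of A has elementary divisors (x + 3)^2, (x + 3). Arranging the block sizes at each eigenvalue in decreasing order and taking row products gives the invariant factors.

Invariant factors (smallest first, each dividing the next): x + 3, (x + 3)^2.

Check: the last factor (x + 3)^2 is the minimal polynomial, and the product (x + 3)^3 is the characteristic polynomial.

x + 3, (x + 3)^2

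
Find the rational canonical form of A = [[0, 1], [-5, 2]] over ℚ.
R = [[0, -5], [1, 2]]

The invariant factors of A (the non-unit diagonal entries of the Smith normal form of xI - A over ℚ[x]) are x^2 - 2x + 5, each dividing the next. The characteristic polynomial is their product, x^2 - 2x + 5.

The rational canonical form is the block-diagonal matrix of companion matrices C(f_i):
R = [[0, -5], [1, 2]].

Note the characteristic polynomial does not split into linear factors over ℚ, so A has no Jordan form over ℚ; the rational canonical form exists over any field.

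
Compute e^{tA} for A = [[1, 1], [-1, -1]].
e^{tA} = [[t + 1, t], [-t, 1 - t]]

A has Jordan form J = [[0, 1], [0, 0]] with A = PJP^{-1}, so e^{tA} = P e^{tJ} P^{-1}.

For a Jordan block J_k(λ), e^{tJ_k(λ)} = e^{λt} · (I + tN + t^2 N^2/2! + ... + t^{k-1} N^{k-1}/(k-1)!) where N is the nilpotent superdiagonal part.

Assembling the blocks and conjugating back gives the entries of e^{tA} as shown above.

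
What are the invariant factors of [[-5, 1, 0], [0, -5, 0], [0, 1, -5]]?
The Jordan structure of A has elementary divisors (x + 5)^2, (x + 5). Arranging the block sizes at each eigenvalue in decreasing order and taking row products gives the invariant factors.

Invariant factors (smallest first, each dividing the next): x + 5, (x + 5)^2.

Check: the last factor (x + 5)^2 is the minimal polynomial, and the product (x + 5)^3 is the characteristic polynomial.

x + 5, (x + 5)^2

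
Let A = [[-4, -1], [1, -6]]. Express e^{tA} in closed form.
e^{tA} = [[(t + 1)*e^{-5*t}, -t*e^{-5*t}], [t*e^{-5*t}, (1 - t)*e^{-5*t}]]

A has Jordan form J = [[-5, 1], [0, -5]] with A = PJP^{-1}, so e^{tA} = P e^{tJ} P^{-1}.

For a Jordan block J_k(λ), e^{tJ_k(λ)} = e^{λt} · (I + tN + t^2 N^2/2! + ... + t^{k-1} N^{k-1}/(k-1)!) where N is the nilpotent superdiagonal part.

Assembling the blocks and conjugating back gives the entries of e^{tA} as shown above.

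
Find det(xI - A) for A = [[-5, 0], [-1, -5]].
χ_A(x) = (x + 5)^2

xI - A = [[x + 5, 0], [1, x + 5]].

Expanding det(xI - A) along the first row:
det(xI - A) = + (x + 5)·det([[x + 5]]) - (0)·det([[1]]).

Evaluating gives χ_A(x) = x^2 + 10x + 25 = (x + 5)^2.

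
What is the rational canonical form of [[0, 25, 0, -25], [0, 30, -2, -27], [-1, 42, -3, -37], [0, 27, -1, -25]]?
R = [[0, 0, 0, -25], [1, 0, 0, 10], [0, 1, 0, -11], [0, 0, 1, 2]]

The invariant factors of A (the non-unit diagonal entries of the Smith normal form of xI - A over ℚ[x]) are (x^2 - x + 5)^2, each dividing the next. The characteristic polynomial is their product, (x^2 - x + 5)^2.

The rational canonical form is the block-diagonal matrix of companion matrices C(f_i):
R = [[0, 0, 0, -25], [1, 0, 0, 10], [0, 1, 0, -11], [0, 0, 1, 2]].

Note the characteristic polynomial does not split into linear factors over ℚ, so A has no Jordan form over ℚ; the rational canonical form exists over any field.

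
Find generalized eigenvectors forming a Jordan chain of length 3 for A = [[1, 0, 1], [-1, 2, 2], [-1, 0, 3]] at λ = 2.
v_1 = [[0, 0, 1]]^T, v_2 = [[1, 2, 1]]^T, v_3 = [[0, 1, 0]]^T

We seek v_1 ∈ ker((A - 2I)^3) \ ker((A - 2I)^2), then set v_{i+1} = (A - 2I) v_i.

One such chain is v_1 = [[0, 0, 1]]^T, v_2 = [[1, 2, 1]]^T, v_3 = [[0, 1, 0]]^T. Check: (A - 2I) v_3 = [[0, 0, 0]]^T = 0.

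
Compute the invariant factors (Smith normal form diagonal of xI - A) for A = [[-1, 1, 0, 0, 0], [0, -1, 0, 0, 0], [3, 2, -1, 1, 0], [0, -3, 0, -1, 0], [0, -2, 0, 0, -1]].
x + 1, (x + 1)^2, (x + 1)^2

The Jordan structure of A has elementary divisors (x + 1)^2, (x + 1)^2, (x + 1). Arranging the block sizes at each eigenvalue in decreasing order and taking row products gives the invariant factors.

Invariant factors (smallest first, each dividing the next): x + 1, (x + 1)^2, (x + 1)^2.

Check: the last factor (x + 1)^2 is the minimal polynomial, and the product (x + 1)^5 is the characteristic polynomial.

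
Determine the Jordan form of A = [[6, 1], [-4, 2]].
The characteristic polynomial is det(xI - A) = (x - 4)^2, so the eigenvalues are 4 (algebraic multiplicity 2).

For λ = 4: rank(A - 4I) = 1, rank((A - 4I)^2) = 0. The eigenspace has dimension 2 - 1 = 1, so there is 1 Jordan block; the rank sequence gives block sizes [2].

Assembling the blocks gives the Jordan form J above.

J = [[4, 1], [0, 4]]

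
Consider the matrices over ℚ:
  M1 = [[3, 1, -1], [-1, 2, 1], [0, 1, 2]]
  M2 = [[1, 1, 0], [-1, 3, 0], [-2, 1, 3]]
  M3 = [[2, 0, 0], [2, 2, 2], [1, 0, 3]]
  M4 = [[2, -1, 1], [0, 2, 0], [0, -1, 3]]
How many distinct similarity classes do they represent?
2 classes: {M1, M2}, {M3, M4}

Characteristic polynomials: χ_{M1} = (x - 3)(x - 2)^2, χ_{M2} = (x - 3)(x - 2)^2, χ_{M3} = (x - 3)(x - 2)^2, χ_{M4} = (x - 3)(x - 2)^2.

{M1, M2}: invariant factors (x - 3)(x - 2)^2.

{M3, M4}: invariant factors x - 2, (x - 3)(x - 2).

Matrices are similar if and only if their invariant-factor lists agree; the partition into similarity classes is {M1, M2}, {M3, M4}.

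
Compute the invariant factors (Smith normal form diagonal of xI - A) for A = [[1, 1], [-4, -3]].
The Jordan structure of A has elementary divisors (x + 1)^2. Arranging the block sizes at each eigenvalue in decreasing order and taking row products gives the invariant factors.

Invariant factors (smallest first, each dividing the next): (x + 1)^2.

Check: the last factor (x + 1)^2 is the minimal polynomial, and the product (x + 1)^2 is the characteristic polynomial.

(x + 1)^2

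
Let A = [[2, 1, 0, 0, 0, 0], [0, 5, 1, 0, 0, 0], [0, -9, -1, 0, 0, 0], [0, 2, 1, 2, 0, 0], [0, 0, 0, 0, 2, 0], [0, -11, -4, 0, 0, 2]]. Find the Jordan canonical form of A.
The characteristic polynomial is det(xI - A) = (x - 2)^6, so the eigenvalues are 2 (algebraic multiplicity 6).

For λ = 2: rank(A - 2I) = 2, rank((A - 2I)^2) = 1, rank((A - 2I)^3) = 0. The eigenspace has dimension 6 - 2 = 4, so there are 4 Jordan blocks; the rank sequence gives block sizes [3, 1, 1, 1].

Assembling the blocks gives the Jordan form J above.

J = [[2, 1, 0, 0, 0, 0], [0, 2, 1, 0, 0, 0], [0, 0, 2, 0, 0, 0], [0, 0, 0, 2, 0, 0], [0, 0, 0, 0, 2, 0], [0, 0, 0, 0, 0, 2]]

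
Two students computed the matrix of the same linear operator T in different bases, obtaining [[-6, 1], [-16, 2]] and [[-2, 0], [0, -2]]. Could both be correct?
No.

Both have characteristic polynomial (x + 2)^2, but the minimal polynomial of A is (x + 2)^2 while the minimal polynomial of B is x + 2. The minimal polynomial is a similarity invariant, so A and B are not similar.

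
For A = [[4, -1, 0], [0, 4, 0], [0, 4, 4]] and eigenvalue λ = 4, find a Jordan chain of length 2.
We seek v_1 ∈ ker((A - 4I)^2) \ ker(A - 4I), then set v_{i+1} = (A - 4I) v_i.

One such chain is v_1 = [[-1, -1, 0]]^T, v_2 = [[1, 0, -4]]^T. Check: (A - 4I) v_2 = [[0, 0, 0]]^T = 0.

v_1 = [[-1, -1, 0]]^T, v_2 = [[1, 0, -4]]^T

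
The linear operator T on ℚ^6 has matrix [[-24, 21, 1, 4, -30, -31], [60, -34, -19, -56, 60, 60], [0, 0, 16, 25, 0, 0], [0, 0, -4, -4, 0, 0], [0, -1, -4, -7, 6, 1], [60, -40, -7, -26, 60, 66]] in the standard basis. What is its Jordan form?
J = [[-4, 0, 0, 0, 0, 0], [0, 6, 1, 0, 0, 0], [0, 0, 6, 1, 0, 0], [0, 0, 0, 6, 0, 0], [0, 0, 0, 0, 6, 1], [0, 0, 0, 0, 0, 6]]

The characteristic polynomial is det(xI - A) = (x - 6)^5(x + 4), so the eigenvalues are -4 (algebraic multiplicity 1), 6 (algebraic multiplicity 5).

For λ = -4: algebraic multiplicity 1 gives one 1×1 block.

For λ = 6: rank(A - 6I) = 4, rank((A - 6I)^2) = 2, rank((A - 6I)^3) = 1. The eigenspace has dimension 6 - 4 = 2, so there are 2 Jordan blocks; the rank sequence gives block sizes [3, 2].

Assembling the blocks gives the Jordan form J above.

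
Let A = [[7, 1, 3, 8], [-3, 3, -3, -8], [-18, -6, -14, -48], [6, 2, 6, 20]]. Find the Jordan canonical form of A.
J = [[4, 1, 0, 0], [0, 4, 0, 0], [0, 0, 4, 0], [0, 0, 0, 4]]

The characteristic polynomial is det(xI - A) = (x - 4)^4, so the eigenvalues are 4 (algebraic multiplicity 4).

For λ = 4: rank(A - 4I) = 1, rank((A - 4I)^2) = 0. The eigenspace has dimension 4 - 1 = 3, so there are 3 Jordan blocks; the rank sequence gives block sizes [2, 1, 1].

Assembling the blocks gives the Jordan form J above.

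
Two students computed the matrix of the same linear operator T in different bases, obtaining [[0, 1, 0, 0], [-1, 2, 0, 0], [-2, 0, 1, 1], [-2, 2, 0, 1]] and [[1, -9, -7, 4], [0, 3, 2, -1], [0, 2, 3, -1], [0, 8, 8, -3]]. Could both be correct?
Two matrices over a field are similar if and only if they have the same invariant factors.

Both A and B have characteristic polynomial (x - 1)^4 and minimal polynomial (x - 1)^2. Computing further, both have invariant factors (x - 1)^2, (x - 1)^2. Hence A and B are similar.

Yes.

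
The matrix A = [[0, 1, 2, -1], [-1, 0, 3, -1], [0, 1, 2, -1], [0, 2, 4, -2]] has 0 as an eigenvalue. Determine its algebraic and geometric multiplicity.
algebraic multiplicity 4, geometric multiplicity 2

The characteristic polynomial is x^4, so the factor x appears with exponent 4: the algebraic multiplicity is 4.

rank(A) = 2, so the eigenspace has dimension 4 - 2 = 2: the geometric multiplicity is 2.

Since 2 < 4, A is not diagonalizable.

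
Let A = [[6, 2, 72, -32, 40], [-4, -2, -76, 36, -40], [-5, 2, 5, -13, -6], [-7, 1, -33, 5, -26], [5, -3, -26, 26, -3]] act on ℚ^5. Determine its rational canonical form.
R = [[2, 0, 0, 0, 0], [0, 0, 0, 0, 0], [0, 1, 0, 0, 20], [0, 0, 1, 0, -24], [0, 0, 0, 1, 9]]

The invariant factors of A (the non-unit diagonal entries of the Smith normal form of xI - A over ℚ[x]) are x - 2, x(x - 5)(x - 2)^2, each dividing the next. The characteristic polynomial is their product, x(x - 5)(x - 2)^3.

The rational canonical form is the block-diagonal matrix of companion matrices C(f_i):
R = [[2, 0, 0, 0, 0], [0, 0, 0, 0, 0], [0, 1, 0, 0, 20], [0, 0, 1, 0, -24], [0, 0, 0, 1, 9]].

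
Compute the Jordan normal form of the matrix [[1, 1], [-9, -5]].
The characteristic polynomial is det(xI - A) = (x + 2)^2, so the eigenvalues are -2 (algebraic multiplicity 2).

For λ = -2: rank(A + 2I) = 1, rank((A + 2I)^2) = 0. The eigenspace has dimension 2 - 1 = 1, so there is 1 Jordan block; the rank sequence gives block sizes [2].

Assembling the blocks gives the Jordan form J above.

J = [[-2, 1], [0, -2]]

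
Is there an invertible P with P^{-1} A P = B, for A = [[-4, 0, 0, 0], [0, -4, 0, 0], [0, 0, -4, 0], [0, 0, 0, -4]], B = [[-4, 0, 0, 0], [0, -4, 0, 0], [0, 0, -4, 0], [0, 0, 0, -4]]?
Two matrices over a field are similar if and only if they have the same invariant factors.

Both A and B have characteristic polynomial (x + 4)^4 and minimal polynomial x + 4. Computing further, both have invariant factors x + 4, x + 4, x + 4, x + 4. Hence A and B are similar.

Yes.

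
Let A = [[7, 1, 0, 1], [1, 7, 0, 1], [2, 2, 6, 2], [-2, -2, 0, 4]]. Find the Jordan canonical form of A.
The characteristic polynomial is det(xI - A) = (x - 6)^4, so the eigenvalues are 6 (algebraic multiplicity 4).

For λ = 6: rank(A - 6I) = 1, rank((A - 6I)^2) = 0. The eigenspace has dimension 4 - 1 = 3, so there are 3 Jordan blocks; the rank sequence gives block sizes [2, 1, 1].

Assembling the blocks gives the Jordan form J above.

J = [[6, 1, 0, 0], [0, 6, 0, 0], [0, 0, 6, 0], [0, 0, 0, 6]]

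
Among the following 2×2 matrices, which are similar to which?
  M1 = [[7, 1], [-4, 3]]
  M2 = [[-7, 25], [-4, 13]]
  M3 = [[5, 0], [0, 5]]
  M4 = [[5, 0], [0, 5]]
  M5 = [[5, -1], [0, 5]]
Characteristic polynomials: χ_{M1} = (x - 5)^2, χ_{M2} = (x - 3)^2, χ_{M3} = (x - 5)^2, χ_{M4} = (x - 5)^2, χ_{M5} = (x - 5)^2.

{M1, M5}: invariant factors (x - 5)^2.

{M2}: invariant factors (x - 3)^2.

{M3, M4}: invariant factors x - 5, x - 5.

Matrices are similar if and only if their invariant-factor lists agree; the partition into similarity classes is {M1, M5}, {M2}, {M3, M4}.

3 classes: {M1, M5}, {M2}, {M3, M4}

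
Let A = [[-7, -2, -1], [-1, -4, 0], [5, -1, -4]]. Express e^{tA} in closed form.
A has Jordan form J = [[-5, 1, 0], [0, -5, 1], [0, 0, -5]] with A = PJP^{-1}, so e^{tA} = P e^{tJ} P^{-1}.

For a Jordan block J_k(λ), e^{tJ_k(λ)} = e^{λt} · (I + tN + t^2 N^2/2! + ... + t^{k-1} N^{k-1}/(k-1)!) where N is the nilpotent superdiagonal part.

Assembling the blocks and conjugating back gives the entries of e^{tA} as shown above.

e^{tA} = [[(t^2 - 4*t + 2)*e^{-5*t}/2, t*(3*t - 4)*e^{-5*t}/2, t*(t - 2)*e^{-5*t}/2], [t*(t - 2)*e^{-5*t}/2, (3*t^2/2 + t + 1)*e^{-5*t}, t^2*e^{-5*t}/2], [t*(5 - 2*t)*e^{-5*t}, -t*(6*t + 1)*e^{-5*t}, (-2*t^2 + t + 1)*e^{-5*t}]]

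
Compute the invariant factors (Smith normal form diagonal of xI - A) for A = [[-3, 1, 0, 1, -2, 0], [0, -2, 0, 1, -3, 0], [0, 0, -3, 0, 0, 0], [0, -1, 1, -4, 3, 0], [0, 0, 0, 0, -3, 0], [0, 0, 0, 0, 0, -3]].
The Jordan structure of A has elementary divisors (x + 3)^3, (x + 3)^2, (x + 3). Arranging the block sizes at each eigenvalue in decreasing order and taking row products gives the invariant factors.

Invariant factors (smallest first, each dividing the next): x + 3, (x + 3)^2, (x + 3)^3.

Check: the last factor (x + 3)^3 is the minimal polynomial, and the product (x + 3)^6 is the characteristic polynomial.

x + 3, (x + 3)^2, (x + 3)^3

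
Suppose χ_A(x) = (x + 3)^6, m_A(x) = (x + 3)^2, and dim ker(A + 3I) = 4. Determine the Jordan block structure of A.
λ = -3: algebraic multiplicity 6 (exponent in χ_A), largest block size 2 (exponent in m_A), 4 blocks (geometric multiplicity). These force block sizes [2, 2, 1, 1].

Jordan blocks: (-3, 2), (-3, 2), (-3, 1), (-3, 1)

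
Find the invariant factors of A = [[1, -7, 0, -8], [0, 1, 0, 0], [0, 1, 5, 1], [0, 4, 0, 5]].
(x - 5)^2(x - 1)^2

The Jordan structure of A has elementary divisors (x - 1)^2, (x - 5)^2. Arranging the block sizes at each eigenvalue in decreasing order and taking row products gives the invariant factors.

Invariant factors (smallest first, each dividing the next): (x - 5)^2(x - 1)^2.

Check: the last factor (x - 5)^2(x - 1)^2 is the minimal polynomial, and the product (x - 5)^2(x - 1)^2 is the characteristic polynomial.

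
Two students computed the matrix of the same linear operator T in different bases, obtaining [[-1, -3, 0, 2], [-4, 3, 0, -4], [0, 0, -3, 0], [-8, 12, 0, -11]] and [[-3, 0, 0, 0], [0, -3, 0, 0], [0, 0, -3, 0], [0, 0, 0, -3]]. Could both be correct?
Both have characteristic polynomial (x + 3)^4, but the minimal polynomial of A is (x + 3)^2 while the minimal polynomial of B is x + 3. The minimal polynomial is a similarity invariant, so A and B are not similar.

No.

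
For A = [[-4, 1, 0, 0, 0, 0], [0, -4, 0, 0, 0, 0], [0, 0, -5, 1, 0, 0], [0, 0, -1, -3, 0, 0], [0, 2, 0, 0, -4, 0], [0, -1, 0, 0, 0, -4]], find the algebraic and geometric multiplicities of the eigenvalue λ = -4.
algebraic multiplicity 6, geometric multiplicity 4

The characteristic polynomial is (x + 4)^6, so the factor x + 4 appears with exponent 6: the algebraic multiplicity is 6.

rank(A + 4I) = 2, so the eigenspace has dimension 6 - 2 = 4: the geometric multiplicity is 4.

Since 4 < 6, A is not diagonalizable.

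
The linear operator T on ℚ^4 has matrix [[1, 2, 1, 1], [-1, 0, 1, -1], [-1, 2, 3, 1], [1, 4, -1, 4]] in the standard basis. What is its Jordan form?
J = [[2, 1, 0, 0], [0, 2, 1, 0], [0, 0, 2, 0], [0, 0, 0, 2]]

The characteristic polynomial is det(xI - A) = (x - 2)^4, so the eigenvalues are 2 (algebraic multiplicity 4).

For λ = 2: rank(A - 2I) = 2, rank((A - 2I)^2) = 1, rank((A - 2I)^3) = 0. The eigenspace has dimension 4 - 2 = 2, so there are 2 Jordan blocks; the rank sequence gives block sizes [3, 1].

Assembling the blocks gives the Jordan form J above.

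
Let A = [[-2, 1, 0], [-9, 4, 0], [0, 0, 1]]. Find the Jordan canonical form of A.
J = [[1, 1, 0], [0, 1, 0], [0, 0, 1]]

The characteristic polynomial is det(xI - A) = (x - 1)^3, so the eigenvalues are 1 (algebraic multiplicity 3).

For λ = 1: rank(A - I) = 1, rank((A - I)^2) = 0. The eigenspace has dimension 3 - 1 = 2, so there are 2 Jordan blocks; the rank sequence gives block sizes [2, 1].

Assembling the blocks gives the Jordan form J above.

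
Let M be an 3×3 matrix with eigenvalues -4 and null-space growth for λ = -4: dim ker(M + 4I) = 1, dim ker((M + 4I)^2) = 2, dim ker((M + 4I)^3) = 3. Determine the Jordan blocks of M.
λ = -4: successive nullity increments [1, 1, 1] count blocks of size ≥ k; block sizes are [3].

Jordan blocks: (-4, 3)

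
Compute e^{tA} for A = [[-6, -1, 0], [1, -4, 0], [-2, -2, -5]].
e^{tA} = [[(1 - t)*e^{-5*t}, -t*e^{-5*t}, 0], [t*e^{-5*t}, (t + 1)*e^{-5*t}, 0], [-2*t*e^{-5*t}, -2*t*e^{-5*t}, e^{-5*t}]]

A has Jordan form J = [[-5, 1, 0], [0, -5, 0], [0, 0, -5]] with A = PJP^{-1}, so e^{tA} = P e^{tJ} P^{-1}.

For a Jordan block J_k(λ), e^{tJ_k(λ)} = e^{λt} · (I + tN + t^2 N^2/2! + ... + t^{k-1} N^{k-1}/(k-1)!) where N is the nilpotent superdiagonal part.

Assembling the blocks and conjugating back gives the entries of e^{tA} as shown above.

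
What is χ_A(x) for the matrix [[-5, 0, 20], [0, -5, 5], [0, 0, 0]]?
χ_A(x) = x(x + 5)^2

xI - A = [[x + 5, 0, -20], [0, x + 5, -5], [0, 0, x]].

Expanding det(xI - A) along the first row:
det(xI - A) = + (x + 5)·det([[x + 5, -5], [0, x]]) - (0)·det([[0, -5], [0, x]]) + (-20)·det([[0, x + 5], [0, 0]]).

Evaluating gives χ_A(x) = x^3 + 10x^2 + 25x = x(x + 5)^2.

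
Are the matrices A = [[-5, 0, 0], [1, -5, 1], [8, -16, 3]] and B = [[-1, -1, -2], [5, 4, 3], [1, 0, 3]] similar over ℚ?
No.

trace(A) = -7 but trace(B) = 6. The trace is a similarity invariant, so A and B are not similar.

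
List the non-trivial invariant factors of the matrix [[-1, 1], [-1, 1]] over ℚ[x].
The Jordan structure of A has elementary divisors x^2. Arranging the block sizes at each eigenvalue in decreasing order and taking row products gives the invariant factors.

Invariant factors (smallest first, each dividing the next): x^2.

Check: the last factor x^2 is the minimal polynomial, and the product x^2 is the characteristic polynomial.

x^2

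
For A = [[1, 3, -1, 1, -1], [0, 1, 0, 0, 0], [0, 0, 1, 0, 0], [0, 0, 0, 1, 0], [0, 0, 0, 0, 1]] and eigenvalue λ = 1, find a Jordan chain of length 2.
We seek v_1 ∈ ker((A - I)^2) \ ker(A - I), then set v_{i+1} = (A - I) v_i.

One such chain is v_1 = [[0, 1, 1, -1, 0]]^T, v_2 = [[1, 0, 0, 0, 0]]^T. Check: (A - I) v_2 = [[0, 0, 0, 0, 0]]^T = 0.

v_1 = [[0, 1, 1, -1, 0]]^T, v_2 = [[1, 0, 0, 0, 0]]^T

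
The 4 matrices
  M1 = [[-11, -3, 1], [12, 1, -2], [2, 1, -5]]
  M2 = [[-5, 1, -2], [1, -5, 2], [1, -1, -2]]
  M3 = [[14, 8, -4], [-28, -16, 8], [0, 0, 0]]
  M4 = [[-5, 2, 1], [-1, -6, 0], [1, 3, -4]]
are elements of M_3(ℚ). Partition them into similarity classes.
3 classes: {M1, M4}, {M2}, {M3}

Characteristic polynomials: χ_{M1} = (x + 5)^3, χ_{M2} = (x + 4)^3, χ_{M3} = x^2(x + 2), χ_{M4} = (x + 5)^3.

{M1, M4}: invariant factors (x + 5)^3.

{M2}: invariant factors x + 4, (x + 4)^2.

{M3}: invariant factors x, x(x + 2).

Matrices are similar if and only if their invariant-factor lists agree; the partition into similarity classes is {M1, M4}, {M2}, {M3}.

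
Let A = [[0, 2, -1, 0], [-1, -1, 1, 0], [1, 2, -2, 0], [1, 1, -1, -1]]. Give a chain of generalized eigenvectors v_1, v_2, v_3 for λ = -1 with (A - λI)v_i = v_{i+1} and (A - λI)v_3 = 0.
We seek v_1 ∈ ker((A + I)^3) \ ker((A + I)^2), then set v_{i+1} = (A + I) v_i.

One such chain is v_1 = [[0, 0, 1, 0]]^T, v_2 = [[-1, 1, -1, -1]]^T, v_3 = [[2, 0, 2, 1]]^T. Check: (A + I) v_3 = [[0, 0, 0, 0]]^T = 0.

v_1 = [[0, 0, 1, 0]]^T, v_2 = [[-1, 1, -1, -1]]^T, v_3 = [[2, 0, 2, 1]]^T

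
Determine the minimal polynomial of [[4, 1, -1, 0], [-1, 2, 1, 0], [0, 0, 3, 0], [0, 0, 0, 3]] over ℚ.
m_A(x) = (x - 3)^2

The characteristic polynomial factors as (x - 3)^4. The minimal polynomial is ∏(x - λ)^{k_λ} where k_λ is the size of the largest Jordan block at λ.

For λ = 3: rank(A - 3I) = 1, and the largest Jordan block has size 2 (the smallest k with rank((A - 3I)^k) = rank((A - 3I)^(k+1))).

So m_A(x) = (x - 3)^2.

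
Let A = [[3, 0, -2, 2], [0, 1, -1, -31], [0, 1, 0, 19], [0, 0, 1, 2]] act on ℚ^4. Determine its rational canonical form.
R = [[3, 0, 0, 0], [0, 0, 0, -48], [0, 1, 0, 16], [0, 0, 1, 3]]

The invariant factors of A (the non-unit diagonal entries of the Smith normal form of xI - A over ℚ[x]) are x - 3, (x - 4)(x - 3)(x + 4), each dividing the next. The characteristic polynomial is their product, (x - 4)(x - 3)^2(x + 4).

The rational canonical form is the block-diagonal matrix of companion matrices C(f_i):
R = [[3, 0, 0, 0], [0, 0, 0, -48], [0, 1, 0, 16], [0, 0, 1, 3]].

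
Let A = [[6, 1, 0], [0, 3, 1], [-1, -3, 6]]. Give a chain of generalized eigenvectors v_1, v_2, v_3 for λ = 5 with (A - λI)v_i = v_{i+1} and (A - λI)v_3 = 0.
We seek v_1 ∈ ker((A - 5I)^3) \ ker((A - 5I)^2), then set v_{i+1} = (A - 5I) v_i.

One such chain is v_1 = [[0, 0, 1]]^T, v_2 = [[0, 1, 1]]^T, v_3 = [[1, -1, -2]]^T. Check: (A - 5I) v_3 = [[0, 0, 0]]^T = 0.

v_1 = [[0, 0, 1]]^T, v_2 = [[0, 1, 1]]^T, v_3 = [[1, -1, -2]]^T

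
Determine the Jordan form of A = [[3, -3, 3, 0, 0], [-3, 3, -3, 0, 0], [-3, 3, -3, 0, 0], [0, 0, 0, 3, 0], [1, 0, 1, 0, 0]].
J = [[0, 1, 0, 0, 0], [0, 0, 0, 0, 0], [0, 0, 0, 0, 0], [0, 0, 0, 3, 0], [0, 0, 0, 0, 3]]

The characteristic polynomial is det(xI - A) = x^3(x - 3)^2, so the eigenvalues are 0 (algebraic multiplicity 3), 3 (algebraic multiplicity 2).

For λ = 0: rank(A) = 3, rank(A^2) = 2. The eigenspace has dimension 5 - 3 = 2, so there are 2 Jordan blocks; the rank sequence gives block sizes [2, 1].

For λ = 3: rank(A - 3I) = 3. The eigenspace has dimension 5 - 3 = 2, so there are 2 Jordan blocks; the rank sequence gives block sizes [1, 1].

Assembling the blocks gives the Jordan form J above.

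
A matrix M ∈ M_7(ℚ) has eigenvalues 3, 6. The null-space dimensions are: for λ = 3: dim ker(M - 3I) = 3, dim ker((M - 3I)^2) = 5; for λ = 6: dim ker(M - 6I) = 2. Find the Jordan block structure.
Jordan blocks: (3, 2), (3, 2), (3, 1), (6, 1), (6, 1)

λ = 3: successive nullity increments [3, 2] count blocks of size ≥ k; block sizes are [2, 2, 1].
λ = 6: successive nullity increments [2] count blocks of size ≥ k; block sizes are [1, 1].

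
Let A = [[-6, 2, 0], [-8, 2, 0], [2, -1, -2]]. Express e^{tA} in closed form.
e^{tA} = [[(1 - 4*t)*e^{-2*t}, 2*t*e^{-2*t}, 0], [-8*t*e^{-2*t}, (4*t + 1)*e^{-2*t}, 0], [2*t*e^{-2*t}, -t*e^{-2*t}, e^{-2*t}]]

A has Jordan form J = [[-2, 1, 0], [0, -2, 0], [0, 0, -2]] with A = PJP^{-1}, so e^{tA} = P e^{tJ} P^{-1}.

For a Jordan block J_k(λ), e^{tJ_k(λ)} = e^{λt} · (I + tN + t^2 N^2/2! + ... + t^{k-1} N^{k-1}/(k-1)!) where N is the nilpotent superdiagonal part.

Assembling the blocks and conjugating back gives the entries of e^{tA} as shown above.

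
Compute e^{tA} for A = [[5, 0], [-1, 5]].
e^{tA} = [[e^{5*t}, 0], [-t*e^{5*t}, e^{5*t}]]

A has Jordan form J = [[5, 1], [0, 5]] with A = PJP^{-1}, so e^{tA} = P e^{tJ} P^{-1}.

For a Jordan block J_k(λ), e^{tJ_k(λ)} = e^{λt} · (I + tN + t^2 N^2/2! + ... + t^{k-1} N^{k-1}/(k-1)!) where N is the nilpotent superdiagonal part.

Assembling the blocks and conjugating back gives the entries of e^{tA} as shown above.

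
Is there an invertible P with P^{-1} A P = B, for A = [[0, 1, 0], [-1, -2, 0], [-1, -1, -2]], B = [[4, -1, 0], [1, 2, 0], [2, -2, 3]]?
No.

trace(A) = -4 but trace(B) = 9. The trace is a similarity invariant, so A and B are not similar.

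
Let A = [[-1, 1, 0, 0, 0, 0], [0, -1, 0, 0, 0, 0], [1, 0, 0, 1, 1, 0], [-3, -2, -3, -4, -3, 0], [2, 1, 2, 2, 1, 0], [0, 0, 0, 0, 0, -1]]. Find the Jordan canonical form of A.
J = [[-1, 1, 0, 0, 0, 0], [0, -1, 0, 0, 0, 0], [0, 0, -1, 1, 0, 0], [0, 0, 0, -1, 0, 0], [0, 0, 0, 0, -1, 0], [0, 0, 0, 0, 0, -1]]

The characteristic polynomial is det(xI - A) = (x + 1)^6, so the eigenvalues are -1 (algebraic multiplicity 6).

For λ = -1: rank(A + I) = 2, rank((A + I)^2) = 0. The eigenspace has dimension 6 - 2 = 4, so there are 4 Jordan blocks; the rank sequence gives block sizes [2, 2, 1, 1].

Assembling the blocks gives the Jordan form J above.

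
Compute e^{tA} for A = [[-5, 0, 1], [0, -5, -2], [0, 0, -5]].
A has Jordan form J = [[-5, 1, 0], [0, -5, 0], [0, 0, -5]] with A = PJP^{-1}, so e^{tA} = P e^{tJ} P^{-1}.

For a Jordan block J_k(λ), e^{tJ_k(λ)} = e^{λt} · (I + tN + t^2 N^2/2! + ... + t^{k-1} N^{k-1}/(k-1)!) where N is the nilpotent superdiagonal part.

Assembling the blocks and conjugating back gives the entries of e^{tA} as shown above.

e^{tA} = [[e^{-5*t}, 0, t*e^{-5*t}], [0, e^{-5*t}, -2*t*e^{-5*t}], [0, 0, e^{-5*t}]]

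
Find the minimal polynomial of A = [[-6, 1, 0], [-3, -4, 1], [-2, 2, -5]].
The characteristic polynomial factors as (x + 5)^3. The minimal polynomial is ∏(x - λ)^{k_λ} where k_λ is the size of the largest Jordan block at λ.

For λ = -5: rank(A + 5I) = 2, and the largest Jordan block has size 3 (the smallest k with rank((A + 5I)^k) = rank((A + 5I)^(k+1))).

So m_A(x) = (x + 5)^3.

m_A(x) = (x + 5)^3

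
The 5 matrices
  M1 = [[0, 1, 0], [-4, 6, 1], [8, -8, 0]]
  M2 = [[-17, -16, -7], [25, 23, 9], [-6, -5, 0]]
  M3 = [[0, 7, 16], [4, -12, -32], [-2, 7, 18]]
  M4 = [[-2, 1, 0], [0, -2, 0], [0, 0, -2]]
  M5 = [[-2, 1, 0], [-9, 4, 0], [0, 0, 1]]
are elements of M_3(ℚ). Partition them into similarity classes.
Characteristic polynomials: χ_{M1} = (x - 2)^3, χ_{M2} = (x - 2)^3, χ_{M3} = (x - 2)^3, χ_{M4} = (x + 2)^3, χ_{M5} = (x - 1)^3.

{M1, M2}: invariant factors (x - 2)^3.

{M3}: invariant factors x - 2, (x - 2)^2.

{M4}: invariant factors x + 2, (x + 2)^2.

{M5}: invariant factors x - 1, (x - 1)^2.

Matrices are similar if and only if their invariant-factor lists agree; the partition into similarity classes is {M1, M2}, {M3}, {M4}, {M5}.

4 classes: {M1, M2}, {M3}, {M4}, {M5}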